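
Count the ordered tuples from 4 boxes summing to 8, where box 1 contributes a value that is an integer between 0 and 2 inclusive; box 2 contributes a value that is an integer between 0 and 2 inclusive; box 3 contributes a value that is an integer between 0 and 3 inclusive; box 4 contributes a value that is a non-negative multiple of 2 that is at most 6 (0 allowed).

17

The generating function for the choices is (1 + z + z^2)·(1 + z + z^2)·(1 + z + z^2 + z^3)·(1 + z^2 + z^4 + z^6); the count is [z^8].
(1 + z + z^2) has coefficients 1,1,1 for degrees 0…2.
(1 + z + z^2) has coefficients 1,1,1,0,0,0,0,0,0 for degrees 0…8.
Multiplying by (1 + z + z^2 + z^3) gives running coefficients 1,2,3,3,2,1,0,0,0 for degrees 0…8.
Finally multiplying by (1 + z^2 + z^4 + z^6), the product of all factors after the first has coefficients 1,2,4,5,6,6,6,6,5 for degrees 0…8.
[z^8] = 1·5 + 1·6 + 1·6 = 17.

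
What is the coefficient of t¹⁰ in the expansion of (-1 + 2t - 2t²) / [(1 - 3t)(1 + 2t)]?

-20707

The denominator gives the recurrence a_n = a_(n−1) + 6a_(n−2) for n ≥ 3; the numerator fixes a_0 = -1, a_1 = 1, a_2 = -7.
Iterating: -1, 1, -7, -1, -43, -49, -307, -601, -2443, -6049, -20707, so a_10 = -20707.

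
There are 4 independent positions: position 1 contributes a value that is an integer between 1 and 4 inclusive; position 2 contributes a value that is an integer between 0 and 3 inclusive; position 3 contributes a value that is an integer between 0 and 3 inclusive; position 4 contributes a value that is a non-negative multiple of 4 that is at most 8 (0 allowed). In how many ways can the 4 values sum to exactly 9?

16

The generating function for the choices is (y + y^2 + y^3 + y^4)·(1 + y + y^2 + y^3)·(1 + y + y^2 + y^3)·(1 + y^4 + y^8); the count is [y^9].
(y + y^2 + y^3 + y^4) has coefficients 0,1,1,1,1 for degrees 0…4.
(1 + y + y^2 + y^3) has coefficients 1,1,1,1,0,0,0,0,0,0 for degrees 0…9.
Multiplying by (1 + y + y^2 + y^3) gives running coefficients 1,2,3,4,3,2,1,0,0,0 for degrees 0…9.
Finally multiplying by (1 + y^4 + y^8), the product of all factors after the first has coefficients 1,2,3,4,4,4,4,4,4,4 for degrees 0…9.
[y^9] = 1·4 + 1·4 + 1·4 + 1·4 = 16.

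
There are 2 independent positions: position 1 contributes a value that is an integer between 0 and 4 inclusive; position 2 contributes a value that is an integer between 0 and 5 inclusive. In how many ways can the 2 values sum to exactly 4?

5

The generating function for the choices is (1 + y + y² + y³ + y⁴)·(1 + y + y² + y³ + y⁴ + y⁵); the count is [y⁴].
(1 + y + y² + y³ + y⁴) has coefficients 1,1,1,1,1 for degrees 0…4.
(1 + y + y² + y³ + y⁴ + y⁵) has coefficients 1,1,1,1,1 for degrees 0…4.
[y⁴] = 1·1 + 1·1 + 1·1 + 1·1 + 1·1 = 5.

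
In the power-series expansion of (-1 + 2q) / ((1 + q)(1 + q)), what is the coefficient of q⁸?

The denominator gives the recurrence a_n = −2a_(n−1) − a_(n−2) for n ≥ 2; the numerator fixes a_0 = -1, a_1 = 4.
Iterating: -1, 4, -7, 10, -13, 16, -19, 22, -25, so a_8 = -25.

-25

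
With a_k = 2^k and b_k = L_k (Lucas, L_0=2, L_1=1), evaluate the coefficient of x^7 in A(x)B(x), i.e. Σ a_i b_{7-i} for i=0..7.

This is [x^7] in the product of the two ordinary generating functions.
Σ = 1·29 + 2·18 + 4·11 + 8·7 + 16·4 + 32·3 + 64·1 + 128·2 = 645.

645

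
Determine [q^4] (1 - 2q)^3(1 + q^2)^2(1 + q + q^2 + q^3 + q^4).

(1 - 2q)^3 has coefficients 1,-6,12,-8 for degrees 0…3.
(1 + q^2)^2 has coefficients 1,0,2,0,1 for degrees 0…4.
Finally multiplying by (1 + q + q^2 + q^3 + q^4), the product of all factors after the first has coefficients 1,1,3,3,4 for degrees 0…4.
[q^4] = 1·4 − 6·3 + 12·3 − 8·1 = 14.

14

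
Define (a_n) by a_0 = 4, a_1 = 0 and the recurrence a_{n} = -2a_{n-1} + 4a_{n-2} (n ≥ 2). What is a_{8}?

13312

The ordinary generating function has denominator 1 + 2z - 4z^2.
Iterating the recurrence: a_0,…,a_{8} = 4, 0, 16, -32, 128, -384, 1280, -4096, 13312.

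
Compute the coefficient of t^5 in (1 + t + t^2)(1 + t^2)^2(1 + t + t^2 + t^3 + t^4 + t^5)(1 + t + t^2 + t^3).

33

(1 + t + t^2) has coefficients 1,1,1 for degrees 0…2.
(1 + t^2)^2 has coefficients 1,0,2,0,1,0 for degrees 0…5.
Multiplying by (1 + t + t^2 + t^3 + t^4 + t^5) gives running coefficients 1,1,3,3,4,4 for degrees 0…5.
Finally multiplying by (1 + t + t^2 + t^3), the product of all factors after the first has coefficients 1,2,5,8,11,14 for degrees 0…5.
[t^5] = 1·14 + 1·11 + 1·8 = 33.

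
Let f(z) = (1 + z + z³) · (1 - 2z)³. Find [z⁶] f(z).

(1 + z + z³) has coefficients 1,1,0,1 for degrees 0…3.
(1 - 2z)³ has coefficients 1,-6,12,-8,0,0,0 for degrees 0…6.
[z⁶] = 1·0 + 1·0 + 1·(-8) = -8.

-8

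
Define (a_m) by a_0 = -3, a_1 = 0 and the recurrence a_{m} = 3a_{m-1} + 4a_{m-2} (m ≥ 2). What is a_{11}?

The ordinary generating function has denominator 1 - 3t - 4t^2.
Iterating the recurrence: a_0,…,a_{11} = -3, 0, -12, -36, -156, -612, -2460, -9828, -39324, -157284, -629148, -2516580.

-2516580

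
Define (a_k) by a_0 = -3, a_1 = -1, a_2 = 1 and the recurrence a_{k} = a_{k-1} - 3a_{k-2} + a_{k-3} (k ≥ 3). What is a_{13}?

The ordinary generating function has denominator 1 - x + 3x^2 - x^3.
Iterating the recurrence: a_0,…,a_{13} = -3, -1, 1, 1, -3, -5, 5, 17, -3, -49, -23, 121, 141, -245.

-245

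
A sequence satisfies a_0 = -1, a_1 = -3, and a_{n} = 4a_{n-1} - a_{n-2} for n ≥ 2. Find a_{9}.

-110771

The ordinary generating function has denominator 1 - 4t + t^2.
Iterating the recurrence: a_0,…,a_{9} = -1, -3, -11, -41, -153, -571, -2131, -7953, -29681, -110771.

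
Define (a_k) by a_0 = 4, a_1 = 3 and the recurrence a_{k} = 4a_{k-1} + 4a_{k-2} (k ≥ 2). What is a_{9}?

1592064

The ordinary generating function has denominator 1 - 4q - 4q^2.
Iterating the recurrence: a_0,…,a_{9} = 4, 3, 28, 124, 608, 2928, 14144, 68288, 329728, 1592064.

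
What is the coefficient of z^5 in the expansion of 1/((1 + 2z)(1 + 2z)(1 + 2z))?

-672

The denominator gives the recurrence a_n = −6a_(n−1) − 12a_(n−2) − 8a_(n−3) for n ≥ 3; the numerator fixes a_0 = 1, a_1 = -6, a_2 = 24.
Iterating: 1, -6, 24, -80, 240, -672, so a_5 = -672.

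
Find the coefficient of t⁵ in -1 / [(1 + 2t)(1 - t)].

21

Partial fractions give a closed form: a_n = (-2/3)·(-2)^n + (-1/3)·1^n.
At n = 5: a_5 = 21.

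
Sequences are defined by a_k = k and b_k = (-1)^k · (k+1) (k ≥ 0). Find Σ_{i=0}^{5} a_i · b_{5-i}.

This is [x^5] in the product of the two ordinary generating functions.
Σ = 0·(-6) + 1·5 + 2·(-4) + 3·3 + 4·(-2) + 5·1 = 3.

3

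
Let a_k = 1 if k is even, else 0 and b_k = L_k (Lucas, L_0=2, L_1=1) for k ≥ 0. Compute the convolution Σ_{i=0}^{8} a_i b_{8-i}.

77

Write out a_i and b_{8-i} for i = 0,…,8 and sum the products.
Σ = 1·47 + 0·29 + 1·18 + 0·11 + 1·7 + 0·4 + 1·3 + 0·1 + 1·2 = 77.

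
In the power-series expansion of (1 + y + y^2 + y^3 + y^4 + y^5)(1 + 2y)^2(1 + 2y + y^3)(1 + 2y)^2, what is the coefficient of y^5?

276

(1 + y + y^2 + y^3 + y^4 + y^5) has coefficients 1,1,1,1,1,1 for degrees 0…5.
(1 + 2y)^2 has coefficients 1,4,4,0,0,0 for degrees 0…5.
Multiplying by (1 + 2y + y^3) gives running coefficients 1,6,12,9,4,4 for degrees 0…5.
Finally multiplying by (1 + 2y)^2, the product of all factors after the first has coefficients 1,10,40,81,88,56 for degrees 0…5.
[y^5] = 1·56 + 1·88 + 1·81 + 1·40 + 1·10 + 1·1 = 276.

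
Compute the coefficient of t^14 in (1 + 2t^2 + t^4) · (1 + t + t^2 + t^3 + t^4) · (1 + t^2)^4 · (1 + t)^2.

(1 + 2t^2 + t^4) has coefficients 1,0,2,0,1 for degrees 0…4.
(1 + t + t^2 + t^3 + t^4) has coefficients 1,1,1,1,1,0,0,0,0,0,0,0,0,0,0 for degrees 0…14.
Multiplying by (1 + t^2)^4 gives running coefficients 1,1,5,5,11,10,14,10,11,5,5,1,1,0,0 for degrees 0…14.
Finally multiplying by (1 + t)^2, the product of all factors after the first has coefficients 1,3,8,16,26,37,45,48,45,37,26,16,8,3,1 for degrees 0…14.
[t^14] = 1·1 + 2·8 + 1·26 = 43.

43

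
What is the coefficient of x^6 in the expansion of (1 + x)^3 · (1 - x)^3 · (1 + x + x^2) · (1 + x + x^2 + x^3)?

(1 + x)^3 has coefficients 1,3,3,1 for degrees 0…3.
(1 - x)^3 has coefficients 1,-3,3,-1,0,0,0 for degrees 0…6.
Multiplying by (1 + x + x^2) gives running coefficients 1,-2,1,-1,2,-1,0 for degrees 0…6.
Finally multiplying by (1 + x + x^2 + x^3), the product of all factors after the first has coefficients 1,-1,0,-1,0,1,0 for degrees 0…6.
[x^6] = 1·0 + 3·1 + 3·0 + 1·(-1) = 2.

2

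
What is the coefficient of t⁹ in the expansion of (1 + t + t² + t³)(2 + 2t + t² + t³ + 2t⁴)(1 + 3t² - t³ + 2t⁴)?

(1 + t + t² + t³) has coefficients 1,1,1,1 for degrees 0…3.
(2 + 2t + t² + t³ + 2t⁴) has coefficients 2,2,1,1,2,0,0,0,0,0 for degrees 0…9.
Finally multiplying by (1 + 3t² - t³ + 2t⁴), the product of all factors after the first has coefficients 2,2,7,5,7,6,7,0,4,0 for degrees 0…9.
[t⁹] = 1·0 + 1·4 + 1·0 + 1·7 = 11.

11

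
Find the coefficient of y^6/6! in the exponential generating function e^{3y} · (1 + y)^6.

The EGF product rule gives c_6 = Σ_{k_1+k_2=6} C(6; k_1,k_2) · ∏ g_i(k_i), where e^{3y} gives (3)^k; (1+y)^6 gives the falling factorial (6)_k.
g_1(k) for k = 0…6: 1, 3, 9, 27, 81, 243, 729.
g_2(k) for k = 0…6: 1, 6, 30, 120, 360, 720, 720.
c_6 = Σ_k C(6,k)·g_1(k)·g_2(6−k) = 1·1·720 + 6·3·720 + 15·9·360 + 20·27·120 + 15·81·30 + 6·243·6 + 1·729·1 = 720 + 12960 + 48600 + 64800 + 36450 + 8748 + 729 = 173007.

173007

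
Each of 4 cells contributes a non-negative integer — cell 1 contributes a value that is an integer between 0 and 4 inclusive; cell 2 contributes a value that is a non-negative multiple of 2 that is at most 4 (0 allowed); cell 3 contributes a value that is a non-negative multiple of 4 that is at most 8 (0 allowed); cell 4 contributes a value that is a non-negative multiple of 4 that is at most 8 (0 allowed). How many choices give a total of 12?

13

The generating function for the choices is (1 + y + y² + y³ + y⁴)·(1 + y² + y⁴)·(1 + y⁴ + y⁸)·(1 + y⁴ + y⁸); the count is [y¹²].
(1 + y + y² + y³ + y⁴) has coefficients 1,1,1,1,1 for degrees 0…4.
(1 + y² + y⁴) has coefficients 1,0,1,0,1,0,0,0,0,0,0,0,0 for degrees 0…12.
Multiplying by (1 + y⁴ + y⁸) gives running coefficients 1,0,1,0,2,0,1,0,2,0,1,0,1 for degrees 0…12.
Finally multiplying by (1 + y⁴ + y⁸), the product of all factors after the first has coefficients 1,0,1,0,3,0,2,0,5,0,3,0,5 for degrees 0…12.
[y¹²] = 1·5 + 1·0 + 1·3 + 1·0 + 1·5 = 13.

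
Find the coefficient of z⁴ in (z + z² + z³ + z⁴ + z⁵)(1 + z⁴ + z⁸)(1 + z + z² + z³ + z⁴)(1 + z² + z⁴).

(z + z² + z³ + z⁴ + z⁵) has coefficients 0,1,1,1,1 for degrees 0…4.
(1 + z⁴ + z⁸) has coefficients 1,0,0,0,1 for degrees 0…4.
Multiplying by (1 + z + z² + z³ + z⁴) gives running coefficients 1,1,1,1,2 for degrees 0…4.
Finally multiplying by (1 + z² + z⁴), the product of all factors after the first has coefficients 1,1,2,2,4 for degrees 0…4.
[z⁴] = 1·2 + 1·2 + 1·1 + 1·1 = 6.

6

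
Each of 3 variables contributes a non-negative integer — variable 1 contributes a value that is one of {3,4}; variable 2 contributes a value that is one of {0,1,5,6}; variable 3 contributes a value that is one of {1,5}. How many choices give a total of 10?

The generating function for the choices is (x³ + x⁴)·(1 + x + x⁵ + x⁶)·(x + x⁵); the count is [x¹⁰].
(x³ + x⁴) has coefficients 0,0,0,1,1 for degrees 0…4.
(1 + x + x⁵ + x⁶) has coefficients 1,1,0,0,0,1,1,0,0,0,0 for degrees 0…10.
Finally multiplying by (x + x⁵), the product of all factors after the first has coefficients 0,1,1,0,0,1,2,1,0,0,1 for degrees 0…10.
[x¹⁰] = 1·1 + 1·2 = 3.

3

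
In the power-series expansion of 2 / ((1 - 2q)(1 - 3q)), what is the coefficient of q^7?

12610

The denominator gives the recurrence a_n = 5a_(n−1) − 6a_(n−2) for n ≥ 2; the numerator fixes a_0 = 2, a_1 = 10.
Iterating: 2, 10, 38, 130, 422, 1330, 4118, 12610, so a_7 = 12610.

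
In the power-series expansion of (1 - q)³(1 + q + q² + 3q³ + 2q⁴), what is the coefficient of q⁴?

-5

(1 - q)³ has coefficients 1,-3,3,-1 for degrees 0…3.
(1 + q + q² + 3q³ + 2q⁴) has coefficients 1,1,1,3,2 for degrees 0…4.
[q⁴] = 1·2 − 3·3 + 3·1 − 1·1 = -5.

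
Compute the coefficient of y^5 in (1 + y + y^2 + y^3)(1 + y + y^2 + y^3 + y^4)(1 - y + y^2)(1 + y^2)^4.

21

(1 + y + y^2 + y^3) has coefficients 1,1,1,1 for degrees 0…3.
(1 + y + y^2 + y^3 + y^4) has coefficients 1,1,1,1,1,0 for degrees 0…5.
Multiplying by (1 - y + y^2) gives running coefficients 1,0,1,1,1,0 for degrees 0…5.
Finally multiplying by (1 + y^2)^4, the product of all factors after the first has coefficients 1,0,5,1,11,4 for degrees 0…5.
[y^5] = 1·4 + 1·11 + 1·1 + 1·5 = 21.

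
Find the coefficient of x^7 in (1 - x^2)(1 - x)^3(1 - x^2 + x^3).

(1 - x^2) has coefficients 1,0,-1 for degrees 0…2.
(1 - x)^3 has coefficients 1,-3,3,-1,0,0,0,0 for degrees 0…7.
Finally multiplying by (1 - x^2 + x^3), the product of all factors after the first has coefficients 1,-3,2,3,-6,4,-1,0 for degrees 0…7.
[x^7] = 1·0 − 1·4 = -4.

-4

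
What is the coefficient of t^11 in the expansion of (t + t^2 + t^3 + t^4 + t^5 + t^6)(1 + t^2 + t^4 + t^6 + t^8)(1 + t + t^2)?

(t + t^2 + t^3 + t^4 + t^5 + t^6) has coefficients 0,1,1,1,1,1,1 for degrees 0…6.
(1 + t^2 + t^4 + t^6 + t^8) has coefficients 1,0,1,0,1,0,1,0,1,0,0,0 for degrees 0…11.
Finally multiplying by (1 + t + t^2), the product of all factors after the first has coefficients 1,1,2,1,2,1,2,1,2,1,1,0 for degrees 0…11.
[t^11] = 1·1 + 1·1 + 1·2 + 1·1 + 1·2 + 1·1 = 8.

8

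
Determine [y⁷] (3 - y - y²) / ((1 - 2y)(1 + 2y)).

-64

The denominator gives the recurrence a_n = 4a_(n−2) for n ≥ 3; the numerator fixes a_0 = 3, a_1 = -1, a_2 = 11.
Iterating: 3, -1, 11, -4, 44, -16, 176, -64, so a_7 = -64.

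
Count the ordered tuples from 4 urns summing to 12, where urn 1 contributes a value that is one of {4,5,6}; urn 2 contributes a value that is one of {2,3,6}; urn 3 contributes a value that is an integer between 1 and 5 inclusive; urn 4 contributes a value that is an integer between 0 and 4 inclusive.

28

The generating function for the choices is (q^4 + q^5 + q^6)·(q^2 + q^3 + q^6)·(q + q^2 + q^3 + q^4 + q^5)·(1 + q + q^2 + q^3 + q^4); the count is [q^12].
(q^4 + q^5 + q^6) has coefficients 0,0,0,0,1,1,1 for degrees 0…6.
(q^2 + q^3 + q^6) has coefficients 0,0,1,1,0,0,1,0,0,0,0,0,0 for degrees 0…12.
Multiplying by (q + q^2 + q^3 + q^4 + q^5) gives running coefficients 0,0,0,1,2,2,2,3,2,1,1,1,0 for degrees 0…12.
Finally multiplying by (1 + q + q^2 + q^3 + q^4), the product of all factors after the first has coefficients 0,0,0,1,3,5,7,10,11,10,9,8,5 for degrees 0…12.
[q^12] = 1·11 + 1·10 + 1·7 = 28.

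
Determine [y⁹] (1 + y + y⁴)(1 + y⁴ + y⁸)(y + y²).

2

(1 + y + y⁴) has coefficients 1,1,0,0,1 for degrees 0…4.
(1 + y⁴ + y⁸) has coefficients 1,0,0,0,1,0,0,0,1,0 for degrees 0…9.
Finally multiplying by (y + y²), the product of all factors after the first has coefficients 0,1,1,0,0,1,1,0,0,1 for degrees 0…9.
[y⁹] = 1·1 + 1·0 + 1·1 = 2.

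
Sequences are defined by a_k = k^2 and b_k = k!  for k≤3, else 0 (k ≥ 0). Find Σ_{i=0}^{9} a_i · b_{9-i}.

The convolution is the t^9 coefficient of A(t)B(t).
Σ = 0·0 + 1·0 + 4·0 + 9·0 + 16·0 + 25·0 + 36·6 + 49·2 + 64·1 + 81·1 = 459.

459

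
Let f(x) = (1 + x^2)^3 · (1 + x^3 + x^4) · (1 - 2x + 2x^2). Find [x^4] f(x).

8

(1 + x^2)^3 has coefficients 1,0,3,0,3 for degrees 0…4.
(1 + x^3 + x^4) has coefficients 1,0,0,1,1 for degrees 0…4.
Finally multiplying by (1 - 2x + 2x^2), the product of all factors after the first has coefficients 1,-2,2,1,-1 for degrees 0…4.
[x^4] = 1·(-1) + 3·2 + 3·1 = 8.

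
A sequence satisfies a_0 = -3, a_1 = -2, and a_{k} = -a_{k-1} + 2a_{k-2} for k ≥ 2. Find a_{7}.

40

The ordinary generating function has denominator 1 + t - 2t^2.
Iterating the recurrence: a_0,…,a_{7} = -3, -2, -4, 0, -8, 8, -24, 40.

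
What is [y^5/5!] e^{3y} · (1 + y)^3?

3618

The EGF product rule gives c_5 = Σ_{k_1+k_2=5} C(5; k_1,k_2) · ∏ g_i(k_i), where e^{3y} gives (3)^k; (1+y)^3 gives the falling factorial (3)_k.
g_1(k) for k = 0…5: 1, 3, 9, 27, 81, 243.
g_2(k) for k = 0…5: 1, 3, 6, 6, 0, 0.
c_5 = Σ_k C(5,k)·g_1(k)·g_2(5−k) = 10·9·6 + 10·27·6 + 5·81·3 + 1·243·1 = 540 + 1620 + 1215 + 243 = 3618.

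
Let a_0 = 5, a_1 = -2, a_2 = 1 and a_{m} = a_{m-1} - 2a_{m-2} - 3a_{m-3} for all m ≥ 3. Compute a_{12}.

The ordinary generating function has denominator 1 - y + 2y^2 + 3y^3.
Iterating the recurrence: a_0,…,a_{12} = 5, -2, 1, -10, -6, 11, 53, 49, -90, -347, -314, 650, 2319.

2319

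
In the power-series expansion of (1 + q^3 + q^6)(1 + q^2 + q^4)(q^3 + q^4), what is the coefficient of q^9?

2

(1 + q^3 + q^6) has coefficients 1,0,0,1,0,0,1 for degrees 0…6.
(1 + q^2 + q^4) has coefficients 1,0,1,0,1,0,0,0,0,0 for degrees 0…9.
Finally multiplying by (q^3 + q^4), the product of all factors after the first has coefficients 0,0,0,1,1,1,1,1,1,0 for degrees 0…9.
[q^9] = 1·0 + 1·1 + 1·1 = 2.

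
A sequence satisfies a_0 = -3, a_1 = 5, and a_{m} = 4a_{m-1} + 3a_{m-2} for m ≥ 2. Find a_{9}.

583493

The ordinary generating function has denominator 1 - 4x - 3x^2.
Iterating the recurrence: a_0,…,a_{9} = -3, 5, 11, 59, 269, 1253, 5819, 27035, 125597, 583493.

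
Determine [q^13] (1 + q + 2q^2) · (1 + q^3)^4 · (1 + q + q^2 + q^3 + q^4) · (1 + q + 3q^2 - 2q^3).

(1 + q + 2q^2) has coefficients 1,1,2 for degrees 0…2.
(1 + q^3)^4 has coefficients 1,0,0,4,0,0,6,0,0,4,0,0,1,0 for degrees 0…13.
Multiplying by (1 + q + q^2 + q^3 + q^4) gives running coefficients 1,1,1,5,5,4,10,10,6,10,10,4,5,5 for degrees 0…13.
Finally multiplying by (1 + q + 3q^2 - 2q^3), the product of all factors after the first has coefficients 1,2,5,7,11,22,19,22,38,26,18,32,19,2 for degrees 0…13.
[q^13] = 1·2 + 1·19 + 2·32 = 85.

85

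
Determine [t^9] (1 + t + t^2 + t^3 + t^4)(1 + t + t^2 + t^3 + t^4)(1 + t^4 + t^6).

(1 + t + t^2 + t^3 + t^4) has coefficients 1,1,1,1,1 for degrees 0…4.
(1 + t + t^2 + t^3 + t^4) has coefficients 1,1,1,1,1,0,0,0,0,0 for degrees 0…9.
Finally multiplying by (1 + t^4 + t^6), the product of all factors after the first has coefficients 1,1,1,1,2,1,2,2,2,1 for degrees 0…9.
[t^9] = 1·1 + 1·2 + 1·2 + 1·2 + 1·1 = 8.

8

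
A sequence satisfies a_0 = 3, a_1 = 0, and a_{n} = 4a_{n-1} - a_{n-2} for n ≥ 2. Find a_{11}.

The ordinary generating function has denominator 1 - 4y + y^2.
Iterating the recurrence: a_0,…,a_{11} = 3, 0, -3, -12, -45, -168, -627, -2340, -8733, -32592, -121635, -453948.

-453948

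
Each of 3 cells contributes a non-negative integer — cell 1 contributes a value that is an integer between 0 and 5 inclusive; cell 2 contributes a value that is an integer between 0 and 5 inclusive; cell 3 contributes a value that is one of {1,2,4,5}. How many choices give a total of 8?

The generating function for the choices is (1 + z + z² + z³ + z⁴ + z⁵)·(1 + z + z² + z³ + z⁴ + z⁵)·(z + z² + z⁴ + z⁵); the count is [z⁸].
(1 + z + z² + z³ + z⁴ + z⁵) has coefficients 1,1,1,1,1,1 for degrees 0…5.
(1 + z + z² + z³ + z⁴ + z⁵) has coefficients 1,1,1,1,1,1,0,0,0 for degrees 0…8.
Finally multiplying by (z + z² + z⁴ + z⁵), the product of all factors after the first has coefficients 0,1,2,2,3,4,4,3,2 for degrees 0…8.
[z⁸] = 1·2 + 1·3 + 1·4 + 1·4 + 1·3 + 1·2 = 18.

18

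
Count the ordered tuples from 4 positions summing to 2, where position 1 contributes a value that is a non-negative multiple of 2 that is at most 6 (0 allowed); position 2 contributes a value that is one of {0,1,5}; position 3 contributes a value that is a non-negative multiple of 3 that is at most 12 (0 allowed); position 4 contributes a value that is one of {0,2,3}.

2

The generating function for the choices is (1 + t^2 + t^4 + t^6)·(1 + t + t^5)·(1 + t^3 + t^6 + t^9 + t^12)·(1 + t^2 + t^3); the count is [t^2].
(1 + t^2 + t^4 + t^6) has coefficients 1,0,1 for degrees 0…2.
(1 + t + t^5) has coefficients 1,1,0 for degrees 0…2.
Multiplying by (1 + t^3 + t^6 + t^9 + t^12) gives running coefficients 1,1,0 for degrees 0…2.
Finally multiplying by (1 + t^2 + t^3), the product of all factors after the first has coefficients 1,1,1 for degrees 0…2.
[t^2] = 1·1 + 1·1 = 2.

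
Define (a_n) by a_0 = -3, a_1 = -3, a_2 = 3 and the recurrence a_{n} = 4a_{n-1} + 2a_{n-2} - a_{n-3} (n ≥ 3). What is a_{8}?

16683

The ordinary generating function has denominator 1 - 4y - 2y^2 + y^3.
Iterating the recurrence: a_0,…,a_{8} = -3, -3, 3, 9, 45, 195, 861, 3789, 16683.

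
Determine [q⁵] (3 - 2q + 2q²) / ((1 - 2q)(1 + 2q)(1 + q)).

Partial fractions give a closed form: a_n = (5/6)·2^n + (9/2)·(-2)^n + (-7/3)·(-1)^n.
At n = 5: a_5 = -115.

-115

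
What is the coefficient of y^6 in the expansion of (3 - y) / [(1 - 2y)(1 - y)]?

Partial fractions give a closed form: a_n = (5)·2^n + (-2)·1^n.
At n = 6: a_6 = 318.

318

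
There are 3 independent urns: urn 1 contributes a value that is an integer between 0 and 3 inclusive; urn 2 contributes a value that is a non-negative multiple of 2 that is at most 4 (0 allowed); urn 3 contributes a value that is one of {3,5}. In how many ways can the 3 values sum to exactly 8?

4

The generating function for the choices is (1 + t + t² + t³)·(1 + t² + t⁴)·(t³ + t⁵); the count is [t⁸].
(1 + t + t² + t³) has coefficients 1,1,1,1 for degrees 0…3.
(1 + t² + t⁴) has coefficients 1,0,1,0,1,0,0,0,0 for degrees 0…8.
Finally multiplying by (t³ + t⁵), the product of all factors after the first has coefficients 0,0,0,1,0,2,0,2,0 for degrees 0…8.
[t⁸] = 1·0 + 1·2 + 1·0 + 1·2 = 4.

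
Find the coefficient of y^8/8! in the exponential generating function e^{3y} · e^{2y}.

390625

The EGF product rule gives c_8 = Σ_{k_1+k_2=8} C(8; k_1,k_2) · ∏ g_i(k_i), where e^{3y} gives (3)^k; e^{2y} gives (2)^k.
g_1(k) for k = 0…8: 1, 3, 9, 27, 81, 243, 729, 2187, 6561.
g_2(k) for k = 0…8: 1, 2, 4, 8, 16, 32, 64, 128, 256.
c_8 = Σ_k C(8,k)·g_1(k)·g_2(8−k) = 1·1·256 + 8·3·128 + 28·9·64 + 56·27·32 + 70·81·16 + 56·243·8 + 28·729·4 + 8·2187·2 + 1·6561·1 = 256 + 3072 + 16128 + 48384 + 90720 + 108864 + 81648 + 34992 + 6561 = 390625.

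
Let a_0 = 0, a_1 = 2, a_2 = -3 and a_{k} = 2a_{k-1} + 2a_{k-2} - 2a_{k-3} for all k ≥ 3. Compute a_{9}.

The ordinary generating function has denominator 1 - 2x - 2x^2 + 2x^3.
Iterating the recurrence: a_0,…,a_{9} = 0, 2, -3, -2, -14, -26, -76, -176, -452, -1104.

-1104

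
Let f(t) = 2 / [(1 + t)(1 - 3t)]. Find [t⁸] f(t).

The denominator gives the recurrence a_n = 2a_(n−1) + 3a_(n−2) for n ≥ 2; the numerator fixes a_0 = 2, a_1 = 4.
Iterating: 2, 4, 14, 40, 122, 364, 1094, 3280, 9842, so a_8 = 9842.

9842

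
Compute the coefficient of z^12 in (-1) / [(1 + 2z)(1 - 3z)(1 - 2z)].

Partial fractions give a closed form: a_n = (-1/5)·(-2)^n + (-9/5)·3^n + (1)·2^n.
At n = 12: a_12 = -953317.

-953317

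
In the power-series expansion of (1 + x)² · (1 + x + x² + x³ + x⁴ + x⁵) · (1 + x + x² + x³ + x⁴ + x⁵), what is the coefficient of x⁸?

16

(1 + x)² has coefficients 1,2,1 for degrees 0…2.
(1 + x + x² + x³ + x⁴ + x⁵) has coefficients 1,1,1,1,1,1,0,0,0 for degrees 0…8.
Finally multiplying by (1 + x + x² + x³ + x⁴ + x⁵), the product of all factors after the first has coefficients 1,2,3,4,5,6,5,4,3 for degrees 0…8.
[x⁸] = 1·3 + 2·4 + 1·5 = 16.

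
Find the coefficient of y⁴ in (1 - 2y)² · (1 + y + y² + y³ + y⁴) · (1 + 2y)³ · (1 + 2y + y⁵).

(1 - 2y)² has coefficients 1,-4,4 for degrees 0…2.
(1 + y + y² + y³ + y⁴) has coefficients 1,1,1,1,1 for degrees 0…4.
Multiplying by (1 + 2y)³ gives running coefficients 1,7,19,27,27 for degrees 0…4.
Finally multiplying by (1 + 2y + y⁵), the product of all factors after the first has coefficients 1,9,33,65,81 for degrees 0…4.
[y⁴] = 1·81 − 4·65 + 4·33 = -47.

-47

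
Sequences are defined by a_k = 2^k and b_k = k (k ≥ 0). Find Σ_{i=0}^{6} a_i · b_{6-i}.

120

Write out a_i and b_{6-i} for i = 0,…,6 and sum the products.
Σ = 1·6 + 2·5 + 4·4 + 8·3 + 16·2 + 32·1 + 64·0 = 120.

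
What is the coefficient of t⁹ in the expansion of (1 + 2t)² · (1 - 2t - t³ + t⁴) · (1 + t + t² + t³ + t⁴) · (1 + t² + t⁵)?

-17

(1 + 2t)² has coefficients 1,4,4 for degrees 0…2.
(1 - 2t - t³ + t⁴) has coefficients 1,-2,0,-1,1,0,0,0,0,0 for degrees 0…9.
Multiplying by (1 + t + t² + t³ + t⁴) gives running coefficients 1,-1,-1,-2,-1,-2,0,0,1,0 for degrees 0…9.
Finally multiplying by (1 + t² + t⁵), the product of all factors after the first has coefficients 1,-1,0,-3,-2,-3,-2,-3,-1,-1 for degrees 0…9.
[t⁹] = 1·(-1) + 4·(-1) + 4·(-3) = -17.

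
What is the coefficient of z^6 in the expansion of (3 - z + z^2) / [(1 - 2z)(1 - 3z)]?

5723

The denominator gives the recurrence a_n = 5a_(n−1) − 6a_(n−2) for n ≥ 3; the numerator fixes a_0 = 3, a_1 = 14, a_2 = 53.
Iterating: 3, 14, 53, 181, 587, 1849, 5723, so a_6 = 5723.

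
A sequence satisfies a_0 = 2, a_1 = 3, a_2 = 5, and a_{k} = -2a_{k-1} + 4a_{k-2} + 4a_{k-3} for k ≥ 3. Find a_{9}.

928

The ordinary generating function has denominator 1 + 2x - 4x^2 - 4x^3.
Iterating the recurrence: a_0,…,a_{9} = 2, 3, 5, 10, 12, 36, 16, 160, -112, 928.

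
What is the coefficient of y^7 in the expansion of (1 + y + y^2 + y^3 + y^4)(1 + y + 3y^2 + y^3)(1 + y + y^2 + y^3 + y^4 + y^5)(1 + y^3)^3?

(1 + y + y^2 + y^3 + y^4) has coefficients 1,1,1,1,1 for degrees 0…4.
(1 + y + 3y^2 + y^3) has coefficients 1,1,3,1,0,0,0,0 for degrees 0…7.
Multiplying by (1 + y + y^2 + y^3 + y^4 + y^5) gives running coefficients 1,2,5,6,6,6,5,4 for degrees 0…7.
Finally multiplying by (1 + y^3)^3, the product of all factors after the first has coefficients 1,2,5,9,12,21,26,28 for degrees 0…7.
[y^7] = 1·28 + 1·26 + 1·21 + 1·12 + 1·9 = 96.

96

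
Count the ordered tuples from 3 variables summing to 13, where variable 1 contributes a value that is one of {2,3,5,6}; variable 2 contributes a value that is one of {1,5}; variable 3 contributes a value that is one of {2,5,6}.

4

The generating function for the choices is (z^2 + z^3 + z^5 + z^6)·(z + z^5)·(z^2 + z^5 + z^6); the count is [z^13].
(z^2 + z^3 + z^5 + z^6) has coefficients 0,0,1,1,0,1,1 for degrees 0…6.
(z + z^5) has coefficients 0,1,0,0,0,1,0,0,0,0,0,0,0,0 for degrees 0…13.
Finally multiplying by (z^2 + z^5 + z^6), the product of all factors after the first has coefficients 0,0,0,1,0,0,1,2,0,0,1,1,0,0 for degrees 0…13.
[z^13] = 1·1 + 1·1 + 1·0 + 1·2 = 4.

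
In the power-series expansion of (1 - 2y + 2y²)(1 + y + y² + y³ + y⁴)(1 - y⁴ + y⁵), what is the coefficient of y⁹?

1

(1 - 2y + 2y²) has coefficients 1,-2,2 for degrees 0…2.
(1 + y + y² + y³ + y⁴) has coefficients 1,1,1,1,1,0,0,0,0,0 for degrees 0…9.
Finally multiplying by (1 - y⁴ + y⁵), the product of all factors after the first has coefficients 1,1,1,1,0,0,0,0,0,1 for degrees 0…9.
[y⁹] = 1·1 − 2·0 + 2·0 = 1.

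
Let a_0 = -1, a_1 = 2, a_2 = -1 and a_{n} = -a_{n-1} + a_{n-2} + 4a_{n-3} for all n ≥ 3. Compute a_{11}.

95

The ordinary generating function has denominator 1 + t - t^2 - 4t^3.
Iterating the recurrence: a_0,…,a_{11} = -1, 2, -1, -1, 8, -13, 17, 2, -37, 107, -136, 95.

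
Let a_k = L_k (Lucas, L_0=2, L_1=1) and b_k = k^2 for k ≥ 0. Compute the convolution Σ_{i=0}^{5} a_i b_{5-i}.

116

The convolution is the x^5 coefficient of A(x)B(x).
Σ = 2·25 + 1·16 + 3·9 + 4·4 + 7·1 + 11·0 = 116.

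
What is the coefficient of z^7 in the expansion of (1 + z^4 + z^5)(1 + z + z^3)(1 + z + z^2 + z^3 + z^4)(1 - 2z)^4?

(1 + z^4 + z^5) has coefficients 1,0,0,0,1,1 for degrees 0…5.
(1 + z + z^3) has coefficients 1,1,0,1,0,0,0,0 for degrees 0…7.
Multiplying by (1 + z + z^2 + z^3 + z^4) gives running coefficients 1,2,2,3,3,2,1,1 for degrees 0…7.
Finally multiplying by (1 - 2z)^4, the product of all factors after the first has coefficients 1,-6,10,3,-21,18,-7,-7 for degrees 0…7.
[z^7] = 1·(-7) + 1·3 + 1·10 = 6.

6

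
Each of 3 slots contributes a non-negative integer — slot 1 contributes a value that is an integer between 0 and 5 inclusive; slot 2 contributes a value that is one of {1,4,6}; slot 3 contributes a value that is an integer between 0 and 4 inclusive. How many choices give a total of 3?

3

The generating function for the choices is (1 + x + x² + x³ + x⁴ + x⁵)·(x + x⁴ + x⁶)·(1 + x + x² + x³ + x⁴); the count is [x³].
(1 + x + x² + x³ + x⁴ + x⁵) has coefficients 1,1,1,1 for degrees 0…3.
(x + x⁴ + x⁶) has coefficients 0,1,0,0 for degrees 0…3.
Finally multiplying by (1 + x + x² + x³ + x⁴), the product of all factors after the first has coefficients 0,1,1,1 for degrees 0…3.
[x³] = 1·1 + 1·1 + 1·1 + 1·0 = 3.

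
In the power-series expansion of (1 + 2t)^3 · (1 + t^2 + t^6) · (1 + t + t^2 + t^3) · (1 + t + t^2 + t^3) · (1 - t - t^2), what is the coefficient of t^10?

-145

(1 + 2t)^3 has coefficients 1,6,12,8 for degrees 0…3.
(1 + t^2 + t^6) has coefficients 1,0,1,0,0,0,1,0,0,0,0 for degrees 0…10.
Multiplying by (1 + t + t^2 + t^3) gives running coefficients 1,1,2,2,1,1,1,1,1,1,0 for degrees 0…10.
Multiplying by (1 + t + t^2 + t^3) gives running coefficients 1,2,4,6,6,6,5,4,4,4,3 for degrees 0…10.
Finally multiplying by (1 - t - t^2), the product of all factors after the first has coefficients 1,1,1,0,-4,-6,-7,-7,-5,-4,-5 for degrees 0…10.
[t^10] = 1·(-5) + 6·(-4) + 12·(-5) + 8·(-7) = -145.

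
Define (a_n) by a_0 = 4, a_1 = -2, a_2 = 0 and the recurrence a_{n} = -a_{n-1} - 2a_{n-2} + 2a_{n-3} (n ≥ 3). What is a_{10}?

-384

The ordinary generating function has denominator 1 + z + 2z^2 - 2z^3.
Iterating the recurrence: a_0,…,a_{10} = 4, -2, 0, 12, -16, -8, 64, -80, -64, 352, -384.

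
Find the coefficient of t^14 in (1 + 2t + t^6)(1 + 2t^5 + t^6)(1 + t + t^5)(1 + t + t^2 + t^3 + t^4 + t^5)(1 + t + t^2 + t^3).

(1 + 2t + t^6) has coefficients 1,2,0,0,0,0,1 for degrees 0…6.
(1 + 2t^5 + t^6) has coefficients 1,0,0,0,0,2,1,0,0,0,0,0,0,0,0 for degrees 0…14.
Multiplying by (1 + t + t^5) gives running coefficients 1,1,0,0,0,3,3,1,0,0,2,1,0,0,0 for degrees 0…14.
Multiplying by (1 + t + t^2 + t^3 + t^4 + t^5) gives running coefficients 1,2,2,2,2,5,7,7,7,7,9,7,4,3,3 for degrees 0…14.
Finally multiplying by (1 + t + t^2 + t^3), the product of all factors after the first has coefficients 1,3,5,7,8,11,16,21,26,28,30,30,27,23,17 for degrees 0…14.
[t^14] = 1·17 + 2·23 + 1·26 = 89.

89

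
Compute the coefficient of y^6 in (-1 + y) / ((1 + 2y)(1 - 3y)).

-330

Partial fractions give a closed form: a_n = (-3/5)·(-2)^n + (-2/5)·3^n.
At n = 6: a_6 = -330.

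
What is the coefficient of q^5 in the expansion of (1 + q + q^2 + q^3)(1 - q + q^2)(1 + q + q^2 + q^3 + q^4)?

(1 + q + q^2 + q^3) has coefficients 1,1,1,1 for degrees 0…3.
(1 - q + q^2) has coefficients 1,-1,1,0,0,0 for degrees 0…5.
Finally multiplying by (1 + q + q^2 + q^3 + q^4), the product of all factors after the first has coefficients 1,0,1,1,1,0 for degrees 0…5.
[q^5] = 1·0 + 1·1 + 1·1 + 1·1 = 3.

3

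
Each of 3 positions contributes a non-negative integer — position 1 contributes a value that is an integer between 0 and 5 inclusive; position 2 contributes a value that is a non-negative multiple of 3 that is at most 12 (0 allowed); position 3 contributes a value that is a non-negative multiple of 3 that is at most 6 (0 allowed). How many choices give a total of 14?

The generating function for the choices is (1 + z + z² + z³ + z⁴ + z⁵)·(1 + z³ + z⁶ + z⁹ + z¹²)·(1 + z³ + z⁶); the count is [z¹⁴].
(1 + z + z² + z³ + z⁴ + z⁵) has coefficients 1,1,1,1,1,1 for degrees 0…5.
(1 + z³ + z⁶ + z⁹ + z¹²) has coefficients 1,0,0,1,0,0,1,0,0,1,0,0,1,0,0 for degrees 0…14.
Finally multiplying by (1 + z³ + z⁶), the product of all factors after the first has coefficients 1,0,0,2,0,0,3,0,0,3,0,0,3,0,0 for degrees 0…14.
[z¹⁴] = 1·0 + 1·0 + 1·3 + 1·0 + 1·0 + 1·3 = 6.

6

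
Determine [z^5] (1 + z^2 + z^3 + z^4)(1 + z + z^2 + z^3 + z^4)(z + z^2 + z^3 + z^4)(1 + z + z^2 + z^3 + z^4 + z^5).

24

(1 + z^2 + z^3 + z^4) has coefficients 1,0,1,1,1 for degrees 0…4.
(1 + z + z^2 + z^3 + z^4) has coefficients 1,1,1,1,1,0 for degrees 0…5.
Multiplying by (z + z^2 + z^3 + z^4) gives running coefficients 0,1,2,3,4,4 for degrees 0…5.
Finally multiplying by (1 + z + z^2 + z^3 + z^4 + z^5), the product of all factors after the first has coefficients 0,1,3,6,10,14 for degrees 0…5.
[z^5] = 1·14 + 1·6 + 1·3 + 1·1 = 24.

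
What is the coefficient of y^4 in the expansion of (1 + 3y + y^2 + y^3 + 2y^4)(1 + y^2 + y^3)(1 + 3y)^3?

(1 + 3y + y^2 + y^3 + 2y^4) has coefficients 1,3,1,1,2 for degrees 0…4.
(1 + y^2 + y^3) has coefficients 1,0,1,1,0 for degrees 0…4.
Finally multiplying by (1 + 3y)^3, the product of all factors after the first has coefficients 1,9,28,37,36 for degrees 0…4.
[y^4] = 1·36 + 3·37 + 1·28 + 1·9 + 2·1 = 186.

186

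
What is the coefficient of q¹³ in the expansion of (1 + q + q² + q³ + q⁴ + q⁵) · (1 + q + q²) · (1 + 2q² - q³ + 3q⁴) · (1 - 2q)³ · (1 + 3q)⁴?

-4441

(1 + q + q² + q³ + q⁴ + q⁵) has coefficients 1,1,1,1,1,1 for degrees 0…5.
(1 + q + q²) has coefficients 1,1,1,0,0,0,0,0,0,0,0,0,0,0 for degrees 0…13.
Multiplying by (1 + 2q² - q³ + 3q⁴) gives running coefficients 1,1,3,1,4,2,3,0,0,0,0,0,0,0 for degrees 0…13.
Multiplying by (1 - 2q)³ gives running coefficients 1,-5,9,-13,26,-34,31,-26,20,-24,0,0,0,0 for degrees 0…13.
Finally multiplying by (1 + 3q)⁴, the product of all factors after the first has coefficients 1,7,3,-67,-103,143,352,265,-184,-594,495,-1242,-972,-1944 for degrees 0…13.
[q¹³] = 1·(-1944) + 1·(-972) + 1·(-1242) + 1·495 + 1·(-594) + 1·(-184) = -4441.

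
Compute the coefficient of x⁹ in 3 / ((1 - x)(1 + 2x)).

The denominator gives the recurrence a_n = −a_(n−1) + 2a_(n−2) for n ≥ 2; the numerator fixes a_0 = 3, a_1 = -3.
Iterating: 3, -3, 9, -15, 33, -63, 129, -255, 513, -1023, so a_9 = -1023.

-1023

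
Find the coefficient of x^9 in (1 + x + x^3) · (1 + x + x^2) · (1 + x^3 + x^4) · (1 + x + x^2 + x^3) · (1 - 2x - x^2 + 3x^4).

8

(1 + x + x^3) has coefficients 1,1,0,1 for degrees 0…3.
(1 + x + x^2) has coefficients 1,1,1,0,0,0,0,0,0,0 for degrees 0…9.
Multiplying by (1 + x^3 + x^4) gives running coefficients 1,1,1,1,2,2,1,0,0,0 for degrees 0…9.
Multiplying by (1 + x + x^2 + x^3) gives running coefficients 1,2,3,4,5,6,6,5,3,1 for degrees 0…9.
Finally multiplying by (1 - 2x - x^2 + 3x^4), the product of all factors after the first has coefficients 1,0,-2,-4,-3,-2,-2,-1,2,8 for degrees 0…9.
[x^9] = 1·8 + 1·2 + 1·(-2) = 8.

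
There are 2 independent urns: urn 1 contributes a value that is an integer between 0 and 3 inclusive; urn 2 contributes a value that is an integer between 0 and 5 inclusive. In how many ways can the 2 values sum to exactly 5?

The generating function for the choices is (1 + q + q² + q³)·(1 + q + q² + q³ + q⁴ + q⁵); the count is [q⁵].
(1 + q + q² + q³) has coefficients 1,1,1,1 for degrees 0…3.
(1 + q + q² + q³ + q⁴ + q⁵) has coefficients 1,1,1,1,1,1 for degrees 0…5.
[q⁵] = 1·1 + 1·1 + 1·1 + 1·1 = 4.

4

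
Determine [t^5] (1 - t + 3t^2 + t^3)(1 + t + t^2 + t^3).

4

(1 - t + 3t^2 + t^3) has coefficients 1,-1,3,1 for degrees 0…3.
(1 + t + t^2 + t^3) has coefficients 1,1,1,1,0,0 for degrees 0…5.
[t^5] = 1·0 − 1·0 + 3·1 + 1·1 = 4.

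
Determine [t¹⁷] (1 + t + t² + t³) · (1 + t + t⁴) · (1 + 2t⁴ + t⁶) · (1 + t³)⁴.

47

(1 + t + t² + t³) has coefficients 1,1,1,1 for degrees 0…3.
(1 + t + t⁴) has coefficients 1,1,0,0,1,0,0,0,0,0,0,0,0,0,0,0,0,0 for degrees 0…17.
Multiplying by (1 + 2t⁴ + t⁶) gives running coefficients 1,1,0,0,3,2,1,1,2,0,1,0,0,0,0,0,0,0 for degrees 0…17.
Finally multiplying by (1 + t³)⁴, the product of all factors after the first has coefficients 1,1,0,4,7,2,7,19,10,8,27,20,7,23,20,4,13,10 for degrees 0…17.
[t¹⁷] = 1·10 + 1·13 + 1·4 + 1·20 = 47.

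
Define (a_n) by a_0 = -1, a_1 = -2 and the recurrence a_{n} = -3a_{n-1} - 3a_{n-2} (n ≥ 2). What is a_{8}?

The ordinary generating function has denominator 1 + 3x + 3x^2.
Iterating the recurrence: a_0,…,a_{8} = -1, -2, 9, -21, 36, -45, 27, 54, -243.

-243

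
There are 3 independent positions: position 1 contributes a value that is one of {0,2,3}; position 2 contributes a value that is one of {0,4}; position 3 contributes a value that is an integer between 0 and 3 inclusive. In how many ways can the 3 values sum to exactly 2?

The generating function for the choices is (1 + q^2 + q^3)·(1 + q^4)·(1 + q + q^2 + q^3); the count is [q^2].
(1 + q^2 + q^3) has coefficients 1,0,1 for degrees 0…2.
(1 + q^4) has coefficients 1,0,0 for degrees 0…2.
Finally multiplying by (1 + q + q^2 + q^3), the product of all factors after the first has coefficients 1,1,1 for degrees 0…2.
[q^2] = 1·1 + 1·1 = 2.

2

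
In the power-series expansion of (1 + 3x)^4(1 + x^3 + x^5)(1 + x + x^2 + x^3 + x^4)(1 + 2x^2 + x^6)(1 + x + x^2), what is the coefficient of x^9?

4310

(1 + 3x)^4 has coefficients 1,12,54,108,81 for degrees 0…4.
(1 + x^3 + x^5) has coefficients 1,0,0,1,0,1,0,0,0,0 for degrees 0…9.
Multiplying by (1 + x + x^2 + x^3 + x^4) gives running coefficients 1,1,1,2,2,2,2,2,1,1 for degrees 0…9.
Multiplying by (1 + 2x^2 + x^6) gives running coefficients 1,1,3,4,4,6,7,7,6,7 for degrees 0…9.
Finally multiplying by (1 + x + x^2), the product of all factors after the first has coefficients 1,2,5,8,11,14,17,20,20,20 for degrees 0…9.
[x^9] = 1·20 + 12·20 + 54·20 + 108·17 + 81·14 = 4310.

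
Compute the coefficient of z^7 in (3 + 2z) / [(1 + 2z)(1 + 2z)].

-2176

The denominator gives the recurrence a_n = −4a_(n−1) − 4a_(n−2) for n ≥ 2; the numerator fixes a_0 = 3, a_1 = -10.
Iterating: 3, -10, 28, -72, 176, -416, 960, -2176, so a_7 = -2176.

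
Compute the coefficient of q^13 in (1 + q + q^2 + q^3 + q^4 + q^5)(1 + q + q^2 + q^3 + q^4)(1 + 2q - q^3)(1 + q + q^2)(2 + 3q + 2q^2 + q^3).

-19

(1 + q + q^2 + q^3 + q^4 + q^5) has coefficients 1,1,1,1,1,1 for degrees 0…5.
(1 + q + q^2 + q^3 + q^4) has coefficients 1,1,1,1,1,0,0,0,0,0,0,0,0,0 for degrees 0…13.
Multiplying by (1 + 2q - q^3) gives running coefficients 1,3,3,2,2,1,-1,-1,0,0,0,0,0,0 for degrees 0…13.
Multiplying by (1 + q + q^2) gives running coefficients 1,4,7,8,7,5,2,-1,-2,-1,0,0,0,0 for degrees 0…13.
Finally multiplying by (2 + 3q + 2q^2 + q^3), the product of all factors after the first has coefficients 2,11,28,46,56,54,41,21,2,-8,-8,-4,-1,0 for degrees 0…13.
[q^13] = 1·0 + 1·(-1) + 1·(-4) + 1·(-8) + 1·(-8) + 1·2 = -19.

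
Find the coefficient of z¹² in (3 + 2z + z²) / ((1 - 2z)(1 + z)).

11606

The denominator gives the recurrence a_n = a_(n−1) + 2a_(n−2) for n ≥ 3; the numerator fixes a_0 = 3, a_1 = 5, a_2 = 12.
Iterating: 3, 5, 12, 22, 46, 90, 182, 362, 726, 1450, 2902, 5802, 11606, so a_12 = 11606.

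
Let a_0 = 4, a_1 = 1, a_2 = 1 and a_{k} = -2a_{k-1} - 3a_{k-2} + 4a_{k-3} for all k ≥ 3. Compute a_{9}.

421

The ordinary generating function has denominator 1 + 2q + 3q^2 - 4q^3.
Iterating the recurrence: a_0,…,a_{9} = 4, 1, 1, 11, -21, 13, 81, -285, 379, 421.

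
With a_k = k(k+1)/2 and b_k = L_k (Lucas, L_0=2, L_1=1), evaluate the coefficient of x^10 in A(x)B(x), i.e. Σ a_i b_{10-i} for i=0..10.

1258

This is [x^10] in the product of the two ordinary generating functions.
Σ = 0·123 + 1·76 + 3·47 + 6·29 + 10·18 + 15·11 + 21·7 + 28·4 + 36·3 + 45·1 + 55·2 = 1258.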